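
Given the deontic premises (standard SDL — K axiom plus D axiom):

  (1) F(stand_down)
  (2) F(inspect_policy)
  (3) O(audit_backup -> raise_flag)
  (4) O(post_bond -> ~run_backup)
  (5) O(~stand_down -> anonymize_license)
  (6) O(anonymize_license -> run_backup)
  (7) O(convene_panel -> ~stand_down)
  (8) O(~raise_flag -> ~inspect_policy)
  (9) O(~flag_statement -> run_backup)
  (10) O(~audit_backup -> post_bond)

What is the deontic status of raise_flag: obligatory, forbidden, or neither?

Obligatory

F(stand_down) at premise 1 means O(~stand_down).
Premise 5 is O(~stand_down -> anonymize_license); since O(~stand_down), deontic closure gives O(anonymize_license).
With premise 6, O(anonymize_license -> run_backup), the K-axiom yields O(run_backup).
The contrapositive of premise 4 (O(post_bond -> ~run_backup)) is O(run_backup -> ~post_bond), and O(run_backup) is already established, so O(~post_bond).
Premise 10 is O(~audit_backup -> post_bond); contrapositively O(~post_bond -> audit_backup). Since O(~post_bond) holds, K gives O(audit_backup).
Applying K to premise 3 (O(audit_backup -> raise_flag)) and O(audit_backup) yields O(raise_flag).
Premises 2, 7, 8, 9 do not contribute to this derivation.
Hence raise_flag is obligatory.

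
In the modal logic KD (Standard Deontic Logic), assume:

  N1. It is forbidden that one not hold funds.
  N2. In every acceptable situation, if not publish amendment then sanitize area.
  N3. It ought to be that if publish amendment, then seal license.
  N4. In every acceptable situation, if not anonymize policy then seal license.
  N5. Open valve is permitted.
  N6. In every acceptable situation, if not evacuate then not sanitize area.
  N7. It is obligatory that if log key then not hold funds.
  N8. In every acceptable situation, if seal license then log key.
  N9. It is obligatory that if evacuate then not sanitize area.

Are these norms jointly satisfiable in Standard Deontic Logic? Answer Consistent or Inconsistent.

By case analysis on ¬evacuate: premise 6 gives O(¬evacuate → ¬sanitize_area) and premise 9 gives O(evacuate → ¬sanitize_area), so O(¬sanitize_area) either way.
Premise 2 is O(¬publish_amendment → sanitize_area); contrapositively O(¬sanitize_area → publish_amendment). Since O(¬sanitize_area) holds, K gives O(publish_amendment).
Premise 3 is O(publish_amendment → seal_license); since O(publish_amendment), deontic closure gives O(seal_license).
From O(seal_license) and premise 8, O(seal_license → log_key), we obtain O(log_key).
From O(log_key) and premise 7, O(log_key → ¬hold_funds), we obtain O(¬hold_funds).
However, F(¬hold_funds) at premise 1 amounts to O(hold_funds).
We now have both O(¬hold_funds) and O(hold_funds) — hold_funds is simultaneously obligatory and forbidden, violating the D-axiom.

Inconsistent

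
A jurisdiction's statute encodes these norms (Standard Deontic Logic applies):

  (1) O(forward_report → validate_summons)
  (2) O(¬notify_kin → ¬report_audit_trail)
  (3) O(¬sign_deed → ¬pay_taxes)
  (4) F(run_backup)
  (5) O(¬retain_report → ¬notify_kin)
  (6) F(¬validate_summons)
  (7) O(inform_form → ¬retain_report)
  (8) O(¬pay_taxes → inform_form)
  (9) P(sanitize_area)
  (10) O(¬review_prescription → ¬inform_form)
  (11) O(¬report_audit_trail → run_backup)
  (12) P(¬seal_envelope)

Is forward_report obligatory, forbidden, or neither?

Neither

Premise 1 is O(forward_report → validate_summons); even if O(validate_summons) held, inferring O(forward_report) would be affirming the consequent — invalid.
No premise or chain of K-axiom applications forces O(forward_report), and none forces O(¬forward_report). So forward_report is neither obligatory nor forbidden under these norms.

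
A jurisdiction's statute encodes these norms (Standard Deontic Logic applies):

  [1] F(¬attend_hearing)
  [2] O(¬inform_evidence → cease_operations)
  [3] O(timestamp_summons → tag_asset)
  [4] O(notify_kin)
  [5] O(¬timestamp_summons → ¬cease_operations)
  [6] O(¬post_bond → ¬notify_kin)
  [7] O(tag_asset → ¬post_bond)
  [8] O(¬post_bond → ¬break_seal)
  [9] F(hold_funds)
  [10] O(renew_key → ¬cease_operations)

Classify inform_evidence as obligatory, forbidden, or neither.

Premise 4 gives O(notify_kin).
The contrapositive of premise 6 (O(¬post_bond → ¬notify_kin)) is O(notify_kin → post_bond), and O(notify_kin) is already established, so O(post_bond).
Premise 7, O(tag_asset → ¬post_bond), contraposes to O(post_bond → ¬tag_asset); with O(post_bond) we get O(¬tag_asset).
The contrapositive of premise 3 (O(timestamp_summons → tag_asset)) is O(¬tag_asset → ¬timestamp_summons), and O(¬tag_asset) is already established, so O(¬timestamp_summons).
With premise 5, O(¬timestamp_summons → ¬cease_operations), the K-axiom yields O(¬cease_operations).
The contrapositive of premise 2 (O(¬inform_evidence → cease_operations)) is O(¬cease_operations → inform_evidence), and O(¬cease_operations) is already established, so O(inform_evidence).
Premises 1, 8, 9, 10 do not contribute to this derivation.
Hence inform_evidence is obligatory.

Obligatory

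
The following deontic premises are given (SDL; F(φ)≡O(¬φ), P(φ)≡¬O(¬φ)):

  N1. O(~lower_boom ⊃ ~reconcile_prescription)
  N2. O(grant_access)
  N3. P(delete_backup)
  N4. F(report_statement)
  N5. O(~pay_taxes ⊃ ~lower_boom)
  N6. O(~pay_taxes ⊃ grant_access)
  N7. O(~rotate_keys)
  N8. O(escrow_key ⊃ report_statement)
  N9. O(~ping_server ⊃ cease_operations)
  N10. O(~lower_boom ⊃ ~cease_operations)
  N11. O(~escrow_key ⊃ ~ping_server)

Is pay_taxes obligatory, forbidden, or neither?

F(report_statement) at premise 4 means O(~report_statement).
The contrapositive of premise 8 (O(escrow_key ⊃ report_statement)) is O(~report_statement ⊃ ~escrow_key), and O(~report_statement) is already established, so O(~escrow_key).
Premise 11 is O(~escrow_key ⊃ ~ping_server); since O(~escrow_key), deontic closure gives O(~ping_server).
From O(~ping_server) and premise 9, O(~ping_server ⊃ cease_operations), we obtain O(cease_operations).
The contrapositive of premise 10 (O(~lower_boom ⊃ ~cease_operations)) is O(cease_operations ⊃ lower_boom), and O(cease_operations) is already established, so O(lower_boom).
The contrapositive of premise 5 (O(~pay_taxes ⊃ ~lower_boom)) is O(lower_boom ⊃ pay_taxes), and O(lower_boom) is already established, so O(pay_taxes).
Premises 1, 2, 3, 6, 7 do not contribute to this derivation.
Hence pay_taxes is obligatory.

Obligatory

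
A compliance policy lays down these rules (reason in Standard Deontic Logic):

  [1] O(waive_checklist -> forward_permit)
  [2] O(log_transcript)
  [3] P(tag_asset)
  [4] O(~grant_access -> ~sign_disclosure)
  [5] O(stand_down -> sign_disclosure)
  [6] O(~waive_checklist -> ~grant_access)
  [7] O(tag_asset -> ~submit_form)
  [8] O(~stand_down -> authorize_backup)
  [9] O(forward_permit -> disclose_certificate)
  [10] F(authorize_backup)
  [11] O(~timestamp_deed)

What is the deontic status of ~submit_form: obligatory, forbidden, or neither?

Premise 7 is O(tag_asset -> ~submit_form), but O(tag_asset) is not derivable from the premises (the permission P(tag_asset) asserts only ~O(~tag_asset), not O(tag_asset)), so it does not yield O(~submit_form).
No premise or chain of K-axiom applications forces O(~submit_form), and none forces O(submit_form). So ~submit_form is neither obligatory nor forbidden under these norms.

Neither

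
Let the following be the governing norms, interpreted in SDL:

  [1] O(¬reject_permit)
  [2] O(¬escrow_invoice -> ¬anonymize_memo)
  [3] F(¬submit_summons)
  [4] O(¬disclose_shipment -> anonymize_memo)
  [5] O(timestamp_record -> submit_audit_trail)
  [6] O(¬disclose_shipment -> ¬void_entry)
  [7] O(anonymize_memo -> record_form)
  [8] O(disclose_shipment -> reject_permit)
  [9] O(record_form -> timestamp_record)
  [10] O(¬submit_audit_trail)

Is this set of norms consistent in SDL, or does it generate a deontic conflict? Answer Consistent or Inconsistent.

Premise 10 gives O(¬submit_audit_trail).
Premise 5 is O(timestamp_record -> submit_audit_trail); contrapositively O(¬submit_audit_trail -> ¬timestamp_record). Since O(¬submit_audit_trail) holds, K gives O(¬timestamp_record).
The contrapositive of premise 9 (O(record_form -> timestamp_record)) is O(¬timestamp_record -> ¬record_form), and O(¬timestamp_record) is already established, so O(¬record_form).
Premise 7, O(anonymize_memo -> record_form), contraposes to O(¬record_form -> ¬anonymize_memo); with O(¬record_form) we get O(¬anonymize_memo).
Premise 4, O(¬disclose_shipment -> anonymize_memo), contraposes to O(¬anonymize_memo -> disclose_shipment); with O(¬anonymize_memo) we get O(disclose_shipment).
From O(disclose_shipment) and premise 8, O(disclose_shipment -> reject_permit), we obtain O(reject_permit).
But premise 1 directly asserts O(¬reject_permit).
We now have both O(reject_permit) and O(¬reject_permit) — reject_permit is simultaneously obligatory and forbidden, violating the D-axiom.

Inconsistent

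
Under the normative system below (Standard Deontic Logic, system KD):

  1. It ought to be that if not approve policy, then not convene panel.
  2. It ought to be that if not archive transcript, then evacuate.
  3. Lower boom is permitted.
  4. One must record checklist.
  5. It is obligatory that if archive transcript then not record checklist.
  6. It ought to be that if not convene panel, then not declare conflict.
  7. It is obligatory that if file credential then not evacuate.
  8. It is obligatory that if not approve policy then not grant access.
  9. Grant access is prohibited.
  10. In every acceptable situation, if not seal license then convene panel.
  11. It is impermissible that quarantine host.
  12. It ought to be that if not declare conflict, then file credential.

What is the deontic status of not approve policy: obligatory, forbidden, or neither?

Forbidden

Premise 4 states O(record_checklist) outright.
Premise 5, O(archive_transcript → ¬record_checklist), contraposes to O(record_checklist → ¬archive_transcript); with O(record_checklist) we get O(¬archive_transcript).
From O(¬archive_transcript) and premise 2, O(¬archive_transcript → evacuate), we obtain O(evacuate).
The contrapositive of premise 7 (O(file_credential → ¬evacuate)) is O(evacuate → ¬file_credential), and O(evacuate) is already established, so O(¬file_credential).
Premise 12, O(¬declare_conflict → file_credential), contraposes to O(¬file_credential → declare_conflict); with O(¬file_credential) we get O(declare_conflict).
Premise 6 is O(¬convene_panel → ¬declare_conflict); contrapositively O(declare_conflict → convene_panel). Since O(declare_conflict) holds, K gives O(convene_panel).
The contrapositive of premise 1 (O(¬approve_policy → ¬convene_panel)) is O(convene_panel → approve_policy), and O(convene_panel) is already established, so O(approve_policy).
Premises 3, 8, 9, 10, 11 do not contribute to this derivation.
Thus O(approve_policy), which is F(¬approve_policy): ¬approve_policy is forbidden.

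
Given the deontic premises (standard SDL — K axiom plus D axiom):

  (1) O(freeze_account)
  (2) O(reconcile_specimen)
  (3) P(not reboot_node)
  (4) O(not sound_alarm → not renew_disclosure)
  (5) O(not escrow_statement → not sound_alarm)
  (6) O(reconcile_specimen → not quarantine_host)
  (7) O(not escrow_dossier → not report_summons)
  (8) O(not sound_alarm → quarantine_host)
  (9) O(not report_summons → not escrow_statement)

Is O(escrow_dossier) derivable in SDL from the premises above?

Premise 2 gives O(reconcile_specimen).
Applying K to premise 6 (O(reconcile_specimen → not quarantine_host)) and O(reconcile_specimen) yields O(not quarantine_host).
Premise 8, O(not sound_alarm → quarantine_host), contraposes to O(not quarantine_host → sound_alarm); with O(not quarantine_host) we get O(sound_alarm).
Premise 5, O(not escrow_statement → not sound_alarm), contraposes to O(sound_alarm → escrow_statement); with O(sound_alarm) we get O(escrow_statement).
The contrapositive of premise 9 (O(not report_summons → not escrow_statement)) is O(escrow_statement → report_summons), and O(escrow_statement) is already established, so O(report_summons).
Premise 7 is O(not escrow_dossier → not report_summons); contrapositively O(report_summons → escrow_dossier). Since O(report_summons) holds, K gives O(escrow_dossier).
Premises 1, 3, 4 do not contribute to this derivation.
So O(escrow_dossier) follows.

Yes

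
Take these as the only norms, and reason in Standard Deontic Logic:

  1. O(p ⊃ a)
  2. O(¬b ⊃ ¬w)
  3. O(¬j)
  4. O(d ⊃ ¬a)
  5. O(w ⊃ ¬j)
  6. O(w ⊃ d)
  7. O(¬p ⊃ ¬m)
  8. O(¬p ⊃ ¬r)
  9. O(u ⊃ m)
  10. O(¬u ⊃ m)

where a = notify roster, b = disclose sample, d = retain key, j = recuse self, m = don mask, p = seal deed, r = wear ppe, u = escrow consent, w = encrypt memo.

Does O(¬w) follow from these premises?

Premises 9 and 10 are O(u ⊃ m) and O(¬u ⊃ m); every ideal world satisfies u or ¬u, so in either case m holds — hence O(m).
Premise 7, O(¬p ⊃ ¬m), contraposes to O(m ⊃ p); with O(m) we get O(p).
From O(p) and premise 1, O(p ⊃ a), we obtain O(a).
Premise 4 is O(d ⊃ ¬a); contrapositively O(a ⊃ ¬d). Since O(a) holds, K gives O(¬d).
Premise 6 is O(w ⊃ d); contrapositively O(¬d ⊃ ¬w). Since O(¬d) holds, K gives O(¬w).
Premises 2, 3, 5, 8 do not contribute to this derivation.
So O(¬w) follows.

Yes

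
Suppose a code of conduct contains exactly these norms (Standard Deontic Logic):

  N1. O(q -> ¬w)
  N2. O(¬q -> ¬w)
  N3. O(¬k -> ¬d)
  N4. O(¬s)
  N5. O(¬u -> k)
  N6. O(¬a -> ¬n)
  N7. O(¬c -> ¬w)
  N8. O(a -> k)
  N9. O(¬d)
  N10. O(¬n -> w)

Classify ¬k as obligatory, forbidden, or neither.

Forbidden

By case analysis on ¬q: premise 2 gives O(¬q -> ¬w) and premise 1 gives O(q -> ¬w), so O(¬w) either way.
Premise 10 is O(¬n -> w); contrapositively O(¬w -> n). Since O(¬w) holds, K gives O(n).
Premise 6, O(¬a -> ¬n), contraposes to O(n -> a); with O(n) we get O(a).
Premise 8 is O(a -> k); since O(a), deontic closure gives O(k).
Premises 3, 4, 5, 7, 9 do not contribute to this derivation.
Thus O(k), which is F(¬k): ¬k is forbidden.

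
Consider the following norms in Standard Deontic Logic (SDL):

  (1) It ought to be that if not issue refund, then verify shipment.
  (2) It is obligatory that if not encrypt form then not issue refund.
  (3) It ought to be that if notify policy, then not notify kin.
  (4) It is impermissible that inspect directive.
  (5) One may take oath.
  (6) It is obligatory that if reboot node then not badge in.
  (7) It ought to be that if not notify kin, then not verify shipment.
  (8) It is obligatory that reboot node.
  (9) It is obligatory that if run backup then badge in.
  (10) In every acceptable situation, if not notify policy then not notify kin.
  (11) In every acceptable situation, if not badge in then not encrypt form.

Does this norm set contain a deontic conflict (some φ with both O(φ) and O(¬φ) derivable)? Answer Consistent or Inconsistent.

Premises 3 and 10 are O(notify_policy → ¬notify_kin) and O(¬notify_policy → ¬notify_kin); every ideal world satisfies notify_policy or ¬notify_policy, so in either case ¬notify_kin holds — hence O(¬notify_kin).
With premise 7, O(¬notify_kin → ¬verify_shipment), the K-axiom yields O(¬verify_shipment).
The contrapositive of premise 1 (O(¬issue_refund → verify_shipment)) is O(¬verify_shipment → issue_refund), and O(¬verify_shipment) is already established, so O(issue_refund).
Premise 2, O(¬encrypt_form → ¬issue_refund), contraposes to O(issue_refund → encrypt_form); with O(issue_refund) we get O(encrypt_form).
The contrapositive of premise 11 (O(¬badge_in → ¬encrypt_form)) is O(encrypt_form → badge_in), and O(encrypt_form) is already established, so O(badge_in).
Premise 6 is O(reboot_node → ¬badge_in); contrapositively O(badge_in → ¬reboot_node). Since O(badge_in) holds, K gives O(¬reboot_node).
However, premise 8 gives O(reboot_node).
We now have both O(¬reboot_node) and O(reboot_node) — reboot_node is simultaneously obligatory and forbidden, violating the D-axiom.

Inconsistent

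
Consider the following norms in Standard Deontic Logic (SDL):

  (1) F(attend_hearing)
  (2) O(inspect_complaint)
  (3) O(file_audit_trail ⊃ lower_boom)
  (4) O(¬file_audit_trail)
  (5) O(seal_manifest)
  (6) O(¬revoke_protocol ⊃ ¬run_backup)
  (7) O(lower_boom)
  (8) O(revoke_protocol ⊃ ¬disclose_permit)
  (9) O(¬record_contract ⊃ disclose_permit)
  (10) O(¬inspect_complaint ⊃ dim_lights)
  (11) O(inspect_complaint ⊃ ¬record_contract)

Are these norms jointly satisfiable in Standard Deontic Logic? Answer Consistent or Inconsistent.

Consistent

Premise 3 is O(file_audit_trail ⊃ lower_boom); even if O(lower_boom) held, inferring O(file_audit_trail) would be affirming the consequent — invalid.
So O(file_audit_trail) is not derivable, and the apparent clash with O(¬file_audit_trail) does not arise.
A world satisfying every obligation exists (e.g. attend_hearing=false, dim_lights=false, disclose_permit=true, file_audit_trail=false, inspect_complaint=true, lower_boom=true, record_contract=false, revoke_protocol=false, run_backup=false, seal_manifest=true); no atom is both obligatory and forbidden, so the set is consistent.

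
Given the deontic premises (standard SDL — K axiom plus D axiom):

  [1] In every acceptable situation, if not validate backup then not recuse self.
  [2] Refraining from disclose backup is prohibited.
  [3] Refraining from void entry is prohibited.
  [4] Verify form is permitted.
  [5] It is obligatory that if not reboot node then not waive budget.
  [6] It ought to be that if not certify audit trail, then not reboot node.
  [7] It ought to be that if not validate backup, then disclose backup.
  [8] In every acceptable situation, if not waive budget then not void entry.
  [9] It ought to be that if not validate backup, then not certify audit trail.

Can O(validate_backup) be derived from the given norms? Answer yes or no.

Premise 3 is F(¬void_entry), i.e. O(void_entry).
Premise 8 is O(¬waive_budget → ¬void_entry); contrapositively O(void_entry → waive_budget). Since O(void_entry) holds, K gives O(waive_budget).
Premise 5, O(¬reboot_node → ¬waive_budget), contraposes to O(waive_budget → reboot_node); with O(waive_budget) we get O(reboot_node).
The contrapositive of premise 6 (O(¬certify_audit_trail → ¬reboot_node)) is O(reboot_node → certify_audit_trail), and O(reboot_node) is already established, so O(certify_audit_trail).
Premise 9 is O(¬validate_backup → ¬certify_audit_trail); contrapositively O(certify_audit_trail → validate_backup). Since O(certify_audit_trail) holds, K gives O(validate_backup).
Premises 1, 2, 4, 7 do not contribute to this derivation.
So O(validate_backup) follows.

Yes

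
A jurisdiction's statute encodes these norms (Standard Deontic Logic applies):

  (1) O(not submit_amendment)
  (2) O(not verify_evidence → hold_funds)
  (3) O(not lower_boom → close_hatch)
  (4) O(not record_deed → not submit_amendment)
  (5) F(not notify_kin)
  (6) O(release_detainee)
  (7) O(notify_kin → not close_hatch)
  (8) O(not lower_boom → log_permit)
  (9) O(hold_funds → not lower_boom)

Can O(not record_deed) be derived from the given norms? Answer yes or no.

Premise 4 is O(not record_deed → not submit_amendment); even if O(not submit_amendment) held, inferring O(not record_deed) would be affirming the consequent — invalid.
No other premise forces O(not record_deed). An ideal world satisfying every premise can still have not record_deed false, so O(not record_deed) is not derivable.

No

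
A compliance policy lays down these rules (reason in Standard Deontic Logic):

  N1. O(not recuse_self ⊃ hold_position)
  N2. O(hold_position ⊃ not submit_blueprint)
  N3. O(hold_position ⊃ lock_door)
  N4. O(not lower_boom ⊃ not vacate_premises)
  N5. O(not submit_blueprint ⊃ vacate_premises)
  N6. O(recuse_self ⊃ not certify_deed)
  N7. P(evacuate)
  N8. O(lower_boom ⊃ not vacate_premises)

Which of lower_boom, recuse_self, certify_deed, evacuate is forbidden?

certify_deed

Premises 4 and 8 are O(not lower_boom ⊃ not vacate_premises) and O(lower_boom ⊃ not vacate_premises); every ideal world satisfies not lower_boom or lower_boom, so in either case not vacate_premises holds — hence O(not vacate_premises).
The contrapositive of premise 5 (O(not submit_blueprint ⊃ vacate_premises)) is O(not vacate_premises ⊃ submit_blueprint), and O(not vacate_premises) is already established, so O(submit_blueprint).
The contrapositive of premise 2 (O(hold_position ⊃ not submit_blueprint)) is O(submit_blueprint ⊃ not hold_position), and O(submit_blueprint) is already established, so O(not hold_position).
The contrapositive of premise 1 (O(not recuse_self ⊃ hold_position)) is O(not hold_position ⊃ recuse_self), and O(not hold_position) is already established, so O(recuse_self).
From O(recuse_self) and premise 6, O(recuse_self ⊃ not certify_deed), we obtain O(not certify_deed).
So O(not certify_deed) holds, i.e. certify_deed is forbidden. None of the other listed options is forbidden under the premises.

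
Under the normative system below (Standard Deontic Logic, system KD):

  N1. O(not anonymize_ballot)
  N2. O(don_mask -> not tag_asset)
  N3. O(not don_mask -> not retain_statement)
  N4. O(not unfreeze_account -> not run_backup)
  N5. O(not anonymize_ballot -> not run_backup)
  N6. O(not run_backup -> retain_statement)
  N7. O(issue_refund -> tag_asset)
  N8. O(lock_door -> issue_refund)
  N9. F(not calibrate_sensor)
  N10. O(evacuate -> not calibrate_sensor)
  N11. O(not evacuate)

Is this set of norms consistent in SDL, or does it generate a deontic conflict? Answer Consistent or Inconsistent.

Premise 10 is O(evacuate -> not calibrate_sensor), but O(evacuate) is not derivable from the premises, so it does not yield O(not calibrate_sensor).
So O(not calibrate_sensor) is not derivable, and the apparent clash with O(calibrate_sensor) does not arise.
A world satisfying every obligation exists (e.g. anonymize_ballot=false, calibrate_sensor=true, don_mask=true, evacuate=false, issue_refund=false, lock_door=false, retain_statement=true, run_backup=false, tag_asset=false, unfreeze_account=false); no atom is both obligatory and forbidden, so the set is consistent.

Consistent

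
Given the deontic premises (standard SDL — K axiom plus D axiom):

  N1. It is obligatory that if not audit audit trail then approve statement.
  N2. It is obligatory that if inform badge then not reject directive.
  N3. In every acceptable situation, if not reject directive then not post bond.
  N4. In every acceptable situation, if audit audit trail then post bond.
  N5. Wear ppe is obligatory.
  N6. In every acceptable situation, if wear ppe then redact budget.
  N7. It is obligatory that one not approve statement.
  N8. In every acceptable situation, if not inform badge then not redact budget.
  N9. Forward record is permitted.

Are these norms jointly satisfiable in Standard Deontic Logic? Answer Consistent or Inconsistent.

From premise 5 we have O(wear_ppe).
With premise 6, O(wear_ppe → redact_budget), the K-axiom yields O(redact_budget).
The contrapositive of premise 8 (O(¬inform_badge → ¬redact_budget)) is O(redact_budget → inform_badge), and O(redact_budget) is already established, so O(inform_badge).
Premise 2 is O(inform_badge → ¬reject_directive); since O(inform_badge), deontic closure gives O(¬reject_directive).
Premise 3 is O(¬reject_directive → ¬post_bond); since O(¬reject_directive), deontic closure gives O(¬post_bond).
The contrapositive of premise 4 (O(audit_audit_trail → post_bond)) is O(¬post_bond → ¬audit_audit_trail), and O(¬post_bond) is already established, so O(¬audit_audit_trail).
Applying K to premise 1 (O(¬audit_audit_trail → approve_statement)) and O(¬audit_audit_trail) yields O(approve_statement).
However, premise 7 gives O(¬approve_statement).
We now have both O(approve_statement) and O(¬approve_statement) — approve_statement is simultaneously obligatory and forbidden, violating the D-axiom.

Inconsistent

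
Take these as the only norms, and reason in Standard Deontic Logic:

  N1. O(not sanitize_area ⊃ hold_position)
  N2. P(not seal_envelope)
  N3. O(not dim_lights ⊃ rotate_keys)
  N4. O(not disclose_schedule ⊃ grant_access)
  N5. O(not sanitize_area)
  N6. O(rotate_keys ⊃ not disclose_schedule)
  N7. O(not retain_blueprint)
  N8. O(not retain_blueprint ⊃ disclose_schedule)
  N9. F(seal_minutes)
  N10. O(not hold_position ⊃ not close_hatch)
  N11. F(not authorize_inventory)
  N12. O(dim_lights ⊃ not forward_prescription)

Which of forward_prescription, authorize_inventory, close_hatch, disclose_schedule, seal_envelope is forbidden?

Premise 7 states O(not retain_blueprint) outright.
Applying K to premise 8 (O(not retain_blueprint ⊃ disclose_schedule)) and O(not retain_blueprint) yields O(disclose_schedule).
The contrapositive of premise 6 (O(rotate_keys ⊃ not disclose_schedule)) is O(disclose_schedule ⊃ not rotate_keys), and O(disclose_schedule) is already established, so O(not rotate_keys).
The contrapositive of premise 3 (O(not dim_lights ⊃ rotate_keys)) is O(not rotate_keys ⊃ dim_lights), and O(not rotate_keys) is already established, so O(dim_lights).
With premise 12, O(dim_lights ⊃ not forward_prescription), the K-axiom yields O(not forward_prescription).
So O(not forward_prescription) holds, i.e. forward_prescription is forbidden. None of the other listed options is forbidden under the premises.

forward_prescription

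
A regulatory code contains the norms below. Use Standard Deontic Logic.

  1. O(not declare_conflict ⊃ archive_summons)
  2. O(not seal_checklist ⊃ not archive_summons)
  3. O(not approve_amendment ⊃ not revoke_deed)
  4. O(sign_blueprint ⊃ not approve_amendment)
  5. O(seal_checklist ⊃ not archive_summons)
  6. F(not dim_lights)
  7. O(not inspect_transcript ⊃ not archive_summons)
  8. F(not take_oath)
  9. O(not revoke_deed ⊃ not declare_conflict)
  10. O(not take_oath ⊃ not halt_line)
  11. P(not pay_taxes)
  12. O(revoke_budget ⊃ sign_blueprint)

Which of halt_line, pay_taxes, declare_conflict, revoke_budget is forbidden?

Premises 5 and 2 cover both cases: O(seal_checklist ⊃ not archive_summons) and O(not seal_checklist ⊃ not archive_summons). Since seal_checklist ∨ not seal_checklist is a tautology, O(not archive_summons) follows.
Premise 1 is O(not declare_conflict ⊃ archive_summons); contrapositively O(not archive_summons ⊃ declare_conflict). Since O(not archive_summons) holds, K gives O(declare_conflict).
Premise 9, O(not revoke_deed ⊃ not declare_conflict), contraposes to O(declare_conflict ⊃ revoke_deed); with O(declare_conflict) we get O(revoke_deed).
The contrapositive of premise 3 (O(not approve_amendment ⊃ not revoke_deed)) is O(revoke_deed ⊃ approve_amendment), and O(revoke_deed) is already established, so O(approve_amendment).
Premise 4, O(sign_blueprint ⊃ not approve_amendment), contraposes to O(approve_amendment ⊃ not sign_blueprint); with O(approve_amendment) we get O(not sign_blueprint).
The contrapositive of premise 12 (O(revoke_budget ⊃ sign_blueprint)) is O(not sign_blueprint ⊃ not revoke_budget), and O(not sign_blueprint) is already established, so O(not revoke_budget).
So O(not revoke_budget) holds, i.e. revoke_budget is forbidden. None of the other listed options is forbidden under the premises.

revoke_budget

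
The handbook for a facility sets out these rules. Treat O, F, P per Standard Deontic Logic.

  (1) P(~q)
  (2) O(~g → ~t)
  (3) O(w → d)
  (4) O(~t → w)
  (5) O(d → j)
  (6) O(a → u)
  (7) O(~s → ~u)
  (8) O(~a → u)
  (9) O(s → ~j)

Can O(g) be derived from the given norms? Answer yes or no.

Yes

Premises 8 and 6 cover both cases: O(~a → u) and O(a → u). Since ~a ∨ a is a tautology, O(u) follows.
The contrapositive of premise 7 (O(~s → ~u)) is O(u → s), and O(u) is already established, so O(s).
With premise 9, O(s → ~j), the K-axiom yields O(~j).
Premise 5 is O(d → j); contrapositively O(~j → ~d). Since O(~j) holds, K gives O(~d).
Premise 3 is O(w → d); contrapositively O(~d → ~w). Since O(~d) holds, K gives O(~w).
The contrapositive of premise 4 (O(~t → w)) is O(~w → t), and O(~w) is already established, so O(t).
The contrapositive of premise 2 (O(~g → ~t)) is O(t → g), and O(t) is already established, so O(g).
Premise 1 does not contribute to this derivation.
So O(g) follows.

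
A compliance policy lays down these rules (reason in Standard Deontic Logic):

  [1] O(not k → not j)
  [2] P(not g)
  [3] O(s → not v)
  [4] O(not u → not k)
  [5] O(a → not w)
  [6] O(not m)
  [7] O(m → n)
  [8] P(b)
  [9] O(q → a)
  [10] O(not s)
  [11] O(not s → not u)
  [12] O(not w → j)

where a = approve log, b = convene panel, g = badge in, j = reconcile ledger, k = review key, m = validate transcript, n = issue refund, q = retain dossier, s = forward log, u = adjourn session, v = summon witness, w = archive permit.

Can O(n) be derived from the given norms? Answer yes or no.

Premise 7 is O(m → n), but O(m) is not derivable from the premises, so it does not yield O(n).
No other premise forces O(n). An ideal world satisfying every premise can still have n false, so O(n) is not derivable.

No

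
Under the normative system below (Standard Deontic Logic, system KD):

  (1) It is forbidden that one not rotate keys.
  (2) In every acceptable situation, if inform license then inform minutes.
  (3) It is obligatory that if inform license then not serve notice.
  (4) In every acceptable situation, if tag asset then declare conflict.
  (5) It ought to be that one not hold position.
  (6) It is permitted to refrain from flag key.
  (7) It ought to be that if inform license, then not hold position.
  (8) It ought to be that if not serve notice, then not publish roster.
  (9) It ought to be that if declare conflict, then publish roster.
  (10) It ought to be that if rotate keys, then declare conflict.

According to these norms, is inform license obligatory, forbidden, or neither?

Premise 1 is F(¬rotate_keys), i.e. O(rotate_keys).
From O(rotate_keys) and premise 10, O(rotate_keys → declare_conflict), we obtain O(declare_conflict).
Applying K to premise 9 (O(declare_conflict → publish_roster)) and O(declare_conflict) yields O(publish_roster).
The contrapositive of premise 8 (O(¬serve_notice → ¬publish_roster)) is O(publish_roster → serve_notice), and O(publish_roster) is already established, so O(serve_notice).
The contrapositive of premise 3 (O(inform_license → ¬serve_notice)) is O(serve_notice → ¬inform_license), and O(serve_notice) is already established, so O(¬inform_license).
Premises 2, 4, 5, 6, 7 do not contribute to this derivation.
Thus O(¬inform_license), which is F(inform_license): inform_license is forbidden.

Forbidden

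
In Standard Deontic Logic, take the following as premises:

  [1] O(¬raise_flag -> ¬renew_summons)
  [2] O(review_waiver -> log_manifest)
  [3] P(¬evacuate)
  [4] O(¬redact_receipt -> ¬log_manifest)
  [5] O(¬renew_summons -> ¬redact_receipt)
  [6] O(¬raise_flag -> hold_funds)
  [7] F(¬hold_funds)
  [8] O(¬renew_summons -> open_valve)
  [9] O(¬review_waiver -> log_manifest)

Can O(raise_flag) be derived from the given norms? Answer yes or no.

Premises 2 and 9 cover both cases: O(review_waiver -> log_manifest) and O(¬review_waiver -> log_manifest). Since review_waiver ∨ ¬review_waiver is a tautology, O(log_manifest) follows.
Premise 4, O(¬redact_receipt -> ¬log_manifest), contraposes to O(log_manifest -> redact_receipt); with O(log_manifest) we get O(redact_receipt).
The contrapositive of premise 5 (O(¬renew_summons -> ¬redact_receipt)) is O(redact_receipt -> renew_summons), and O(redact_receipt) is already established, so O(renew_summons).
Premise 1, O(¬raise_flag -> ¬renew_summons), contraposes to O(renew_summons -> raise_flag); with O(renew_summons) we get O(raise_flag).
Premises 3, 6, 7, 8 do not contribute to this derivation.
So O(raise_flag) follows.

Yes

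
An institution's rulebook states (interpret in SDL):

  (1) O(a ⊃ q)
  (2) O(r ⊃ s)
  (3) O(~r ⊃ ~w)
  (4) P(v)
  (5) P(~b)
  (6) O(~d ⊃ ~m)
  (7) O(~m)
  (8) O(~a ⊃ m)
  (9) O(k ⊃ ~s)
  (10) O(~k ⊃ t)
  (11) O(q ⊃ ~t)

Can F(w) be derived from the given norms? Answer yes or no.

Premise 7 states O(~m) outright.
Premise 8, O(~a ⊃ m), contraposes to O(~m ⊃ a); with O(~m) we get O(a).
Premise 1 is O(a ⊃ q); since O(a), deontic closure gives O(q).
Premise 11 is O(q ⊃ ~t); since O(q), deontic closure gives O(~t).
Premise 10 is O(~k ⊃ t); contrapositively O(~t ⊃ k). Since O(~t) holds, K gives O(k).
Premise 9 is O(k ⊃ ~s); since O(k), deontic closure gives O(~s).
Premise 2, O(r ⊃ s), contraposes to O(~s ⊃ ~r); with O(~s) we get O(~r).
Premise 3 is O(~r ⊃ ~w); since O(~r), deontic closure gives O(~w).
Premises 4, 5, 6 do not contribute to this derivation.
So O(~w) holds, i.e. F(w). The claim follows.

Yes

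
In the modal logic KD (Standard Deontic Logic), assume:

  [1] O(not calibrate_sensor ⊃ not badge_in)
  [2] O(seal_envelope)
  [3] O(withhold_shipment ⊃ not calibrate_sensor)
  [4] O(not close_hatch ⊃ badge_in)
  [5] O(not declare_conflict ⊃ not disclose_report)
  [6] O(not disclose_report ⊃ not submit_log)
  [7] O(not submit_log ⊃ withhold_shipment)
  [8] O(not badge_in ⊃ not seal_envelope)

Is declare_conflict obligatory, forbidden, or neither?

Obligatory

Premise 2 states O(seal_envelope) outright.
The contrapositive of premise 8 (O(not badge_in ⊃ not seal_envelope)) is O(seal_envelope ⊃ badge_in), and O(seal_envelope) is already established, so O(badge_in).
The contrapositive of premise 1 (O(not calibrate_sensor ⊃ not badge_in)) is O(badge_in ⊃ calibrate_sensor), and O(badge_in) is already established, so O(calibrate_sensor).
Premise 3 is O(withhold_shipment ⊃ not calibrate_sensor); contrapositively O(calibrate_sensor ⊃ not withhold_shipment). Since O(calibrate_sensor) holds, K gives O(not withhold_shipment).
Premise 7, O(not submit_log ⊃ withhold_shipment), contraposes to O(not withhold_shipment ⊃ submit_log); with O(not withhold_shipment) we get O(submit_log).
Premise 6, O(not disclose_report ⊃ not submit_log), contraposes to O(submit_log ⊃ disclose_report); with O(submit_log) we get O(disclose_report).
The contrapositive of premise 5 (O(not declare_conflict ⊃ not disclose_report)) is O(disclose_report ⊃ declare_conflict), and O(disclose_report) is already established, so O(declare_conflict).
Premise 4 does not contribute to this derivation.
Hence declare_conflict is obligatory.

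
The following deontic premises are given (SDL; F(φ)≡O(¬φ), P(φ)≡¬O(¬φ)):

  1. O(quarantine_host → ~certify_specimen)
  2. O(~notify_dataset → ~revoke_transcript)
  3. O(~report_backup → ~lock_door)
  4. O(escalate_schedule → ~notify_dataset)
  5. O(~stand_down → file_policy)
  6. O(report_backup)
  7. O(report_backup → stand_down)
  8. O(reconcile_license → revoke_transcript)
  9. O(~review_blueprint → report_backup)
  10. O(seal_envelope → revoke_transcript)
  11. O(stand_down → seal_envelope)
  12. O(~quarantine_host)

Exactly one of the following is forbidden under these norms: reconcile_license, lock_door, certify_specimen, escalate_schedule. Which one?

Premise 6 states O(report_backup) outright.
With premise 7, O(report_backup → stand_down), the K-axiom yields O(stand_down).
Premise 11 is O(stand_down → seal_envelope); since O(stand_down), deontic closure gives O(seal_envelope).
Applying K to premise 10 (O(seal_envelope → revoke_transcript)) and O(seal_envelope) yields O(revoke_transcript).
Premise 2, O(~notify_dataset → ~revoke_transcript), contraposes to O(revoke_transcript → notify_dataset); with O(revoke_transcript) we get O(notify_dataset).
The contrapositive of premise 4 (O(escalate_schedule → ~notify_dataset)) is O(notify_dataset → ~escalate_schedule), and O(notify_dataset) is already established, so O(~escalate_schedule).
So O(~escalate_schedule) holds, i.e. escalate_schedule is forbidden. None of the other listed options is forbidden under the premises.

escalate_schedule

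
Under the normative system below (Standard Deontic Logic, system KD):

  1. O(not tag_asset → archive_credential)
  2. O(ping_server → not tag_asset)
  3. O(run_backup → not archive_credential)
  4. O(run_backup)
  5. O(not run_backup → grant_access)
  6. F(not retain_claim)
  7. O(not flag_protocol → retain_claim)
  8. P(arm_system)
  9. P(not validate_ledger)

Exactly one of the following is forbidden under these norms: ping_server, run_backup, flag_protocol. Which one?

From premise 4 we have O(run_backup).
Premise 3 is O(run_backup → not archive_credential); since O(run_backup), deontic closure gives O(not archive_credential).
Premise 1, O(not tag_asset → archive_credential), contraposes to O(not archive_credential → tag_asset); with O(not archive_credential) we get O(tag_asset).
Premise 2 is O(ping_server → not tag_asset); contrapositively O(tag_asset → not ping_server). Since O(tag_asset) holds, K gives O(not ping_server).
So O(not ping_server) holds, i.e. ping_server is forbidden. None of the other listed options is forbidden under the premises.

ping_server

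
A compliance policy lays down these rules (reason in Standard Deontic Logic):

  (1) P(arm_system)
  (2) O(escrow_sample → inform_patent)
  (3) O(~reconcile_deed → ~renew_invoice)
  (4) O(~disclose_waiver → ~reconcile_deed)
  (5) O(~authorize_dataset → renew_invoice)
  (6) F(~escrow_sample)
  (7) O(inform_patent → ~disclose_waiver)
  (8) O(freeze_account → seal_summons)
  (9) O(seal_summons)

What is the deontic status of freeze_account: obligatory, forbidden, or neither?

Premise 8 is O(freeze_account → seal_summons); even if O(seal_summons) held, inferring O(freeze_account) would be affirming the consequent — invalid.
No premise or chain of K-axiom applications forces O(freeze_account), and none forces O(~freeze_account). So freeze_account is neither obligatory nor forbidden under these norms.

Neither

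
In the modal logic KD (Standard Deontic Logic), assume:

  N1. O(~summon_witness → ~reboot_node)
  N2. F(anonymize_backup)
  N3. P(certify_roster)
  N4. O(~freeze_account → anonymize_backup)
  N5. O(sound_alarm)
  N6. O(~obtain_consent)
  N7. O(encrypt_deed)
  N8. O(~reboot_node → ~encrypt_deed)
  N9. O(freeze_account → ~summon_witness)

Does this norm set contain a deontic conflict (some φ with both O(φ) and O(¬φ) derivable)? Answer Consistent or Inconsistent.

Inconsistent

From premise 7 we have O(encrypt_deed).
Premise 8 is O(~reboot_node → ~encrypt_deed); contrapositively O(encrypt_deed → reboot_node). Since O(encrypt_deed) holds, K gives O(reboot_node).
Premise 1, O(~summon_witness → ~reboot_node), contraposes to O(reboot_node → summon_witness); with O(reboot_node) we get O(summon_witness).
The contrapositive of premise 9 (O(freeze_account → ~summon_witness)) is O(summon_witness → ~freeze_account), and O(summon_witness) is already established, so O(~freeze_account).
From O(~freeze_account) and premise 4, O(~freeze_account → anonymize_backup), we obtain O(anonymize_backup).
Yet premise 2 is F(anonymize_backup), i.e. O(~anonymize_backup).
We now have both O(anonymize_backup) and O(~anonymize_backup) — anonymize_backup is simultaneously obligatory and forbidden, violating the D-axiom.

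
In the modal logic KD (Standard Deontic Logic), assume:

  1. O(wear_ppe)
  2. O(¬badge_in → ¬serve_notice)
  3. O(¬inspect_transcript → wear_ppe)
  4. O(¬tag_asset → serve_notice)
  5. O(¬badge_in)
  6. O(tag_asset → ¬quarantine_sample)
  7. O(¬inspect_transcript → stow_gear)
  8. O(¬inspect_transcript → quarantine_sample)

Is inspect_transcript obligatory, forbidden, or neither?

Premise 5 states O(¬badge_in) outright.
Applying K to premise 2 (O(¬badge_in → ¬serve_notice)) and O(¬badge_in) yields O(¬serve_notice).
The contrapositive of premise 4 (O(¬tag_asset → serve_notice)) is O(¬serve_notice → tag_asset), and O(¬serve_notice) is already established, so O(tag_asset).
Applying K to premise 6 (O(tag_asset → ¬quarantine_sample)) and O(tag_asset) yields O(¬quarantine_sample).
Premise 8 is O(¬inspect_transcript → quarantine_sample); contrapositively O(¬quarantine_sample → inspect_transcript). Since O(¬quarantine_sample) holds, K gives O(inspect_transcript).
Premises 1, 3, 7 do not contribute to this derivation.
Hence inspect_transcript is obligatory.

Obligatory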